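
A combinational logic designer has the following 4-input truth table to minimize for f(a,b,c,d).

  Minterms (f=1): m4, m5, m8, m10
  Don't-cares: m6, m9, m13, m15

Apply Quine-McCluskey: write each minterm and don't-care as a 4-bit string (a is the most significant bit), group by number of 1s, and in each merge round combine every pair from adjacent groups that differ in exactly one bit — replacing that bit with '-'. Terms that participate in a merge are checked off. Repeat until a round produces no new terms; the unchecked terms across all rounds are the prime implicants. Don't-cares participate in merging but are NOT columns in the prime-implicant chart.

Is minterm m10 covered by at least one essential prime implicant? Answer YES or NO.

YES

[col 0] 0100*, 0101*, 0110*, 1000*, 1001*, 1010*, 1101*, 1111*
[col 1] -101, 01-0, 010-, 1-01, 10-0, 100-, 11-1
Prime implicants: -101, 01-0, 010-, 1-01, 10-0, 100-, 11-1
PI chart (minterm → PIs covering it):
  4 | 01-0,010-
  5 | -101,010-
  8 | 10-0,100-
  10 | 10-0  (sole → essential)
Essential prime implicants: 10-0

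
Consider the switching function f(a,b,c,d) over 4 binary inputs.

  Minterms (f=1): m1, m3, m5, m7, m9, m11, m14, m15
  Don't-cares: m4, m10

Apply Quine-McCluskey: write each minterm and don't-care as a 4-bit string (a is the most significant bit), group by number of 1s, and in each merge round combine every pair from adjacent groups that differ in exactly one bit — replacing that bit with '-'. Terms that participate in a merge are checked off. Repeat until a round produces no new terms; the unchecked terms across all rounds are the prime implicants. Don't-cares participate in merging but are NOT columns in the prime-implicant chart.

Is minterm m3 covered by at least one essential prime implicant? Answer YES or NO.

Round 0: 0001✓ 0011✓ 0100✓ 0101✓ 0111✓ 1001✓ 1010✓ 1011✓ 1110✓ 1111✓
Round 1: -001✓ -011✓ -111✓ 0-01✓ 0-11✓ 00-1✓ 01-1✓ 010- 1-10✓ 1-11✓ 10-1✓ 101-✓ 111-✓
Round 2: --11 -0-1 0--1 1-1-
PIs = {--11, -0-1, 0--1, 010-, 1-1-}
Coverage chart:
  m1: -0-1,0--1
  m3: --11,-0-1,0--1
  m5: 0--1,010-
  m7: --11,0--1
  m9: -0-1 ←essential
  m11: --11,-0-1,1-1-
  m14: 1-1- ←essential
  m15: --11,1-1-
Essential: -0-1, 1-1-

YES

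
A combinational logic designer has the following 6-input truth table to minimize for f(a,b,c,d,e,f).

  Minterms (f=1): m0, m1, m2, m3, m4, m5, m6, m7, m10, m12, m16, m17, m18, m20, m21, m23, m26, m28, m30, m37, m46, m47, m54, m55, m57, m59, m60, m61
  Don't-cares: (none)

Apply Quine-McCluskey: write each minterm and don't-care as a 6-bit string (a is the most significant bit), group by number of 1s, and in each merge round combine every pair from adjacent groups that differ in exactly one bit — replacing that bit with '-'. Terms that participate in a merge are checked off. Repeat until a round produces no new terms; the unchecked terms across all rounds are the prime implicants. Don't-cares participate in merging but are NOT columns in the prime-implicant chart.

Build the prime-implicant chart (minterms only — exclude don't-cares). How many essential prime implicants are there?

size-2^0 implicants → 000000(✓)  000001(✓)  000010(✓)  000011(✓)  000100(✓)  000101(✓)  000110(✓)  000111(✓)  001010(✓)  001100(✓)  010000(✓)  010001(✓)  010010(✓)  010100(✓)  010101(✓)  010111(✓)  011010(✓)  011100(✓)  011110(✓)  100101(✓)  101110(✓)  101111(✓)  110110(✓)  110111(✓)  111001(✓)  111011(✓)  111100(✓)  111101(✓)
size-2^1 implicants → -00101  -10111  -11100  0-0000(✓)  0-0001(✓)  0-0010(✓)  0-0100(✓)  0-0101(✓)  0-0111(✓)  0-1010(✓)  0-1100(✓)  00-010(✓)  00-100(✓)  000-00(✓)  000-01(✓)  000-10(✓)  000-11(✓)  0000-0(✓)  0000-1(✓)  00000-(✓)  00001-(✓)  0001-0(✓)  0001-1(✓)  00010-(✓)  00011-(✓)  01-010(✓)  01-100(✓)  010-00(✓)  010-01(✓)  0100-0(✓)  01000-(✓)  0101-1(✓)  01010-(✓)  011-10  0111-0  10111-  11011-  111-01  1110-1  11110-
size-2^2 implicants → 0--010  0--100  0-0-00(✓)  0-0-01(✓)  0-00-0  0-000-(✓)  0-01-1  0-010-(✓)  000--0(✓)  000--1(✓)  000-0-(✓)  000-1-(✓)  0000--(✓)  0001--(✓)  010-0-(✓)
size-2^3 implicants → 0-0-0-  000---
Unchecked terms (primes): -00101, -10111, -11100, 0--010, 0--100, 0-0-0-, 0-00-0, 0-01-1, 000---, 011-10, 0111-0, 10111-, 11011-, 111-01, 1110-1, 11110-
Minterm coverage:
  m0 ⊆ 0-0-0-,0-00-0,000---
  m1 ⊆ 0-0-0-,000---
  m2 ⊆ 0--010,0-00-0,000---
  m3 ⊆ 000--- [E]
  m4 ⊆ 0--100,0-0-0-,000---
  m5 ⊆ -00101,0-0-0-,0-01-1,000---
  m6 ⊆ 000--- [E]
  m7 ⊆ 0-01-1,000---
  m10 ⊆ 0--010 [E]
  m12 ⊆ 0--100 [E]
  m16 ⊆ 0-0-0-,0-00-0
  m17 ⊆ 0-0-0- [E]
  m18 ⊆ 0--010,0-00-0
  m20 ⊆ 0--100,0-0-0-
  m21 ⊆ 0-0-0-,0-01-1
  m23 ⊆ -10111,0-01-1
  m26 ⊆ 0--010,011-10
  m28 ⊆ -11100,0--100,0111-0
  m30 ⊆ 011-10,0111-0
  m37 ⊆ -00101 [E]
  m46 ⊆ 10111- [E]
  m47 ⊆ 10111- [E]
  m54 ⊆ 11011- [E]
  m55 ⊆ -10111,11011-
  m57 ⊆ 111-01,1110-1
  m59 ⊆ 1110-1 [E]
  m60 ⊆ -11100,11110-
  m61 ⊆ 111-01,11110-
E = {-00101, 0--010, 0--100, 0-0-0-, 000---, 10111-, 11011-, 1110-1}

8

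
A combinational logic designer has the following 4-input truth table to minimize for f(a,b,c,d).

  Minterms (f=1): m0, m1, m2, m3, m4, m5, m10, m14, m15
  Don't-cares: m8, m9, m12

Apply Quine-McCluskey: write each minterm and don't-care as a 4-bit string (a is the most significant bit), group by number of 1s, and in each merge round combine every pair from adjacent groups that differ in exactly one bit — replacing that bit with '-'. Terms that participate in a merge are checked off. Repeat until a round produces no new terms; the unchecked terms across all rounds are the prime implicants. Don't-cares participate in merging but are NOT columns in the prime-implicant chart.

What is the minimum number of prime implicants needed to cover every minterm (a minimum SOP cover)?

Round 0: 0000✓ 0001✓ 0010✓ 0011✓ 0100✓ 0101✓ 1000✓ 1001✓ 1010✓ 1100✓ 1110✓ 1111✓
Round 1: -000✓ -001✓ -010✓ -100✓ 0-00✓ 0-01✓ 00-0✓ 00-1✓ 000-✓ 001-✓ 010-✓ 1-00✓ 1-10✓ 10-0✓ 100-✓ 11-0✓ 111-
Round 2: --00 -0-0 -00- 0-0- 00-- 1--0
PIs = {--00, -0-0, -00-, 0-0-, 00--, 1--0, 111-}
Coverage chart:
  m0: --00,-0-0,-00-,0-0-,00--
  m1: -00-,0-0-,00--
  m2: -0-0,00--
  m3: 00-- ←essential
  m4: --00,0-0-
  m5: 0-0- ←essential
  m10: -0-0,1--0
  m14: 1--0,111-
  m15: 111- ←essential
Essential: 0-0-, 00--, 111-
Petrick residual → -0-0
Min cover (4 terms): b'd' + a'c' + a'b' + abc

4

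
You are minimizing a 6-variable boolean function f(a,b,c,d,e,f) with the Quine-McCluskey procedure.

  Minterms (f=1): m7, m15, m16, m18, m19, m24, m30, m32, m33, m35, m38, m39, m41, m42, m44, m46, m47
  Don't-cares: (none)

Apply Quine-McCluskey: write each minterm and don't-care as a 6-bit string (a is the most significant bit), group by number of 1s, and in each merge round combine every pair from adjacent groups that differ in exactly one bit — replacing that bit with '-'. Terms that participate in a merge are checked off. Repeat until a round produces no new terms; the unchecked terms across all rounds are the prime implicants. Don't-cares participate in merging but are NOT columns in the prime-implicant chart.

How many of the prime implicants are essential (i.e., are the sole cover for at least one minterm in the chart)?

9

size-2^0 implicants → 000111(✓)  001111(✓)  010000(✓)  010010(✓)  010011(✓)  011000(✓)  011110  100000(✓)  100001(✓)  100011(✓)  100110(✓)  100111(✓)  101001(✓)  101010(✓)  101100(✓)  101110(✓)  101111(✓)
size-2^1 implicants → -00111(✓)  -01111(✓)  00-111(✓)  01-000  0100-0  01001-  10-001  10-110(✓)  10-111(✓)  100-11  1000-1  10000-  10011-(✓)  101-10  1011-0  10111-(✓)
size-2^2 implicants → -0-111  10-11-
Unchecked terms (primes): -0-111, 01-000, 0100-0, 01001-, 011110, 10-001, 10-11-, 100-11, 1000-1, 10000-, 101-10, 1011-0
Minterm coverage:
  m7 ⊆ -0-111 [E]
  m15 ⊆ -0-111 [E]
  m16 ⊆ 01-000,0100-0
  m18 ⊆ 0100-0,01001-
  m19 ⊆ 01001- [E]
  m24 ⊆ 01-000 [E]
  m30 ⊆ 011110 [E]
  m32 ⊆ 10000- [E]
  m33 ⊆ 10-001,1000-1,10000-
  m35 ⊆ 100-11,1000-1
  m38 ⊆ 10-11- [E]
  m39 ⊆ -0-111,10-11-,100-11
  m41 ⊆ 10-001 [E]
  m42 ⊆ 101-10 [E]
  m44 ⊆ 1011-0 [E]
  m46 ⊆ 10-11-,101-10,1011-0
  m47 ⊆ -0-111,10-11-
E = {-0-111, 01-000, 01001-, 011110, 10-001, 10-11-, 10000-, 101-10, 1011-0}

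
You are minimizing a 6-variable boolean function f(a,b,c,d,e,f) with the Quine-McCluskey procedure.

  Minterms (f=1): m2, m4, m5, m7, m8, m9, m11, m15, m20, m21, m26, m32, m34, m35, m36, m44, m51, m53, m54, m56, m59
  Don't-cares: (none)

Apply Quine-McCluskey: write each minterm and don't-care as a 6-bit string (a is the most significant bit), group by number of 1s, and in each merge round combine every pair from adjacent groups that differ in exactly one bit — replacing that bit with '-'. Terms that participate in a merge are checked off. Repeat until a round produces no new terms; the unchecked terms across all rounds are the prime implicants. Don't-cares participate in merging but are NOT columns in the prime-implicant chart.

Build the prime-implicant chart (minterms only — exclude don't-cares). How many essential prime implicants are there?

[col 0] 000010*, 000100*, 000101*, 000111*, 001000*, 001001*, 001011*, 001111*, 010100*, 010101*, 011010, 100000*, 100010*, 100011*, 100100*, 101100*, 110011*, 110101*, 110110, 111000, 111011*
[col 1] -00010, -00100, -10101, 0-0100*, 0-0101*, 00-111, 0001-1, 00010-*, 001-11, 0010-1, 00100-, 01010-*, 1-0011, 10-100, 100-00, 1000-0, 10001-, 11-011
[col 2] 0-010-
Prime implicants: -00010, -00100, -10101, 0-010-, 00-111, 0001-1, 001-11, 0010-1, 00100-, 011010, 1-0011, 10-100, 100-00, 1000-0, 10001-, 11-011, 110110, 111000
PI chart (minterm → PIs covering it):
  2 | -00010  (sole → essential)
  4 | -00100,0-010-
  5 | 0-010-,0001-1
  7 | 00-111,0001-1
  8 | 00100-  (sole → essential)
  9 | 0010-1,00100-
  11 | 001-11,0010-1
  15 | 00-111,001-11
  20 | 0-010-  (sole → essential)
  21 | -10101,0-010-
  26 | 011010  (sole → essential)
  32 | 100-00,1000-0
  34 | -00010,1000-0,10001-
  35 | 1-0011,10001-
  36 | -00100,10-100,100-00
  44 | 10-100  (sole → essential)
  51 | 1-0011,11-011
  53 | -10101  (sole → essential)
  54 | 110110  (sole → essential)
  56 | 111000  (sole → essential)
  59 | 11-011  (sole → essential)
Essential prime implicants: -00010, -10101, 0-010-, 00100-, 011010, 10-100, 11-011, 110110, 111000

9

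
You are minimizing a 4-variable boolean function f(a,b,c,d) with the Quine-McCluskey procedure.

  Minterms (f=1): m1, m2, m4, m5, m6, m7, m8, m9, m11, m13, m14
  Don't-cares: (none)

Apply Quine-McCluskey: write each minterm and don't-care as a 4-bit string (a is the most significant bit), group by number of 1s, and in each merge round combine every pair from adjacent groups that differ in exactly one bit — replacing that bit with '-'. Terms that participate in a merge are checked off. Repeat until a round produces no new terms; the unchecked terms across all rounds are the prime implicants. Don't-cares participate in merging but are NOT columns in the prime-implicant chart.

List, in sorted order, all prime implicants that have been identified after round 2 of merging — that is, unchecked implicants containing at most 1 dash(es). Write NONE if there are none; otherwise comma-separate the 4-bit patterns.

-110, 0-10, 10-1, 100-

[col 0] 0001*, 0010*, 0100*, 0101*, 0110*, 0111*, 1000*, 1001*, 1011*, 1101*, 1110*
[col 1] -001*, -101*, -110, 0-01*, 0-10, 01-0*, 01-1*, 010-*, 011-*, 1-01*, 10-1, 100-
[col 2] --01, 01--
Prime implicants: --01, -110, 0-10, 01--, 10-1, 100-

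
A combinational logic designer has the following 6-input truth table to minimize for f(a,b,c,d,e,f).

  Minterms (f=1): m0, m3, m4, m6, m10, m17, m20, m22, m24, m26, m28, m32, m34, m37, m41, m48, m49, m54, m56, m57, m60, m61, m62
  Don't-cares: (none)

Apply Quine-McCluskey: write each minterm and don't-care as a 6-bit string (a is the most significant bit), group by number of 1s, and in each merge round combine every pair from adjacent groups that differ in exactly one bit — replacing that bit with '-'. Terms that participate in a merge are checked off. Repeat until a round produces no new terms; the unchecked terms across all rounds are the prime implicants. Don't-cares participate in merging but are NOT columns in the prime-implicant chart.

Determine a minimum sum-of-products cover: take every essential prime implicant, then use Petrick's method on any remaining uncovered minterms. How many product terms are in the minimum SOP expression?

size-2^0 implicants → 000000(✓)  000011  000100(✓)  000110(✓)  001010(✓)  010001(✓)  010100(✓)  010110(✓)  011000(✓)  011010(✓)  011100(✓)  100000(✓)  100010(✓)  100101  101001(✓)  110000(✓)  110001(✓)  110110(✓)  111000(✓)  111001(✓)  111100(✓)  111101(✓)  111110(✓)
size-2^1 implicants → -00000  -10001  -10110  -11000(✓)  -11100(✓)  0-0100(✓)  0-0110(✓)  0-1010  000-00  0001-0(✓)  01-100  0101-0(✓)  011-00(✓)  0110-0  1-0000  1-1001  1000-0  11-000(✓)  11-001(✓)  11-110  11000-(✓)  111-00(✓)  111-01(✓)  11100-(✓)  1111-0  11110-(✓)
size-2^2 implicants → -11-00  0-01-0  11-00-  111-0-
Unchecked terms (primes): -00000, -10001, -10110, -11-00, 0-01-0, 0-1010, 000-00, 000011, 01-100, 0110-0, 1-0000, 1-1001, 1000-0, 100101, 11-00-, 11-110, 111-0-, 1111-0
Minterm coverage:
  m0 ⊆ -00000,000-00
  m3 ⊆ 000011 [E]
  m4 ⊆ 0-01-0,000-00
  m6 ⊆ 0-01-0 [E]
  m10 ⊆ 0-1010 [E]
  m17 ⊆ -10001 [E]
  m20 ⊆ 0-01-0,01-100
  m22 ⊆ -10110,0-01-0
  m24 ⊆ -11-00,0110-0
  m26 ⊆ 0-1010,0110-0
  m28 ⊆ -11-00,01-100
  m32 ⊆ -00000,1-0000,1000-0
  m34 ⊆ 1000-0 [E]
  m37 ⊆ 100101 [E]
  m41 ⊆ 1-1001 [E]
  m48 ⊆ 1-0000,11-00-
  m49 ⊆ -10001,11-00-
  m54 ⊆ -10110,11-110
  m56 ⊆ -11-00,11-00-,111-0-
  m57 ⊆ 1-1001,11-00-,111-0-
  m60 ⊆ -11-00,111-0-,1111-0
  m61 ⊆ 111-0- [E]
  m62 ⊆ 11-110,1111-0
E = {-10001, 0-01-0, 0-1010, 000011, 1-1001, 1000-0, 100101, 111-0-}
Petrick residual → -00000, -11-00, 1-0000, 11-110
Cover = b'c'd'e'f' + bc'd'e'f + bce'f' + a'c'df' + a'cd'ef' + a'b'c'd'ef + ac'd'e'f' + acd'e'f + ab'c'd'f' + ab'c'de'f + abdef' + abce'  |cover|=12

12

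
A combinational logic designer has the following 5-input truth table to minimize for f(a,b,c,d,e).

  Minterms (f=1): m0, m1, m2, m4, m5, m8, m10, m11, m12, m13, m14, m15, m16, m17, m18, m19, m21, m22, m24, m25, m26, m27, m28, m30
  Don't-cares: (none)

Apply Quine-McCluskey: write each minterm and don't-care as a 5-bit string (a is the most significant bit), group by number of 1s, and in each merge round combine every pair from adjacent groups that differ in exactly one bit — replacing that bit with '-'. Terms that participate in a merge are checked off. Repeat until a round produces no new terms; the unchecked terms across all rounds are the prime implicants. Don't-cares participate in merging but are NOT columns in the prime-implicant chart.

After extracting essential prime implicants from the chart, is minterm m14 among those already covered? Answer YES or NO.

YES

size-2^0 implicants → 00000(✓)  00001(✓)  00010(✓)  00100(✓)  00101(✓)  01000(✓)  01010(✓)  01011(✓)  01100(✓)  01101(✓)  01110(✓)  01111(✓)  10000(✓)  10001(✓)  10010(✓)  10011(✓)  10101(✓)  10110(✓)  11000(✓)  11001(✓)  11010(✓)  11011(✓)  11100(✓)  11110(✓)
size-2^1 implicants → -0000(✓)  -0001(✓)  -0010(✓)  -0101(✓)  -1000(✓)  -1010(✓)  -1011(✓)  -1100(✓)  -1110(✓)  0-000(✓)  0-010(✓)  0-100(✓)  0-101(✓)  00-00(✓)  00-01(✓)  000-0(✓)  0000-(✓)  0010-(✓)  01-00(✓)  01-10(✓)  01-11(✓)  010-0(✓)  0101-(✓)  011-0(✓)  011-1(✓)  0110-(✓)  0111-(✓)  1-000(✓)  1-001(✓)  1-010(✓)  1-011(✓)  1-110(✓)  10-01(✓)  10-10(✓)  100-0(✓)  100-1(✓)  1000-(✓)  1001-(✓)  11-00(✓)  11-10(✓)  110-0(✓)  110-1(✓)  1100-(✓)  1101-(✓)  111-0(✓)
size-2^2 implicants → --000(✓)  --010(✓)  -0-01  -00-0(✓)  -000-  -1-00(✓)  -1-10(✓)  -10-0(✓)  -101-  -11-0(✓)  0--00  0-0-0(✓)  0-10-  00-0-  01--0(✓)  01-1-  011--  1--10  1-0-0(✓)  1-0-1(✓)  1-00-(✓)  1-01-(✓)  100--(✓)  11--0(✓)  110--(✓)
size-2^3 implicants → --0-0  -1--0  1-0--
Unchecked terms (primes): --0-0, -0-01, -000-, -1--0, -101-, 0--00, 0-10-, 00-0-, 01-1-, 011--, 1--10, 1-0--
Minterm coverage:
  m0 ⊆ --0-0,-000-,0--00,00-0-
  m1 ⊆ -0-01,-000-,00-0-
  m2 ⊆ --0-0 [E]
  m4 ⊆ 0--00,0-10-,00-0-
  m5 ⊆ -0-01,0-10-,00-0-
  m8 ⊆ --0-0,-1--0,0--00
  m10 ⊆ --0-0,-1--0,-101-,01-1-
  m11 ⊆ -101-,01-1-
  m12 ⊆ -1--0,0--00,0-10-,011--
  m13 ⊆ 0-10-,011--
  m14 ⊆ -1--0,01-1-,011--
  m15 ⊆ 01-1-,011--
  m16 ⊆ --0-0,-000-,1-0--
  m17 ⊆ -0-01,-000-,1-0--
  m18 ⊆ --0-0,1--10,1-0--
  m19 ⊆ 1-0-- [E]
  m21 ⊆ -0-01 [E]
  m22 ⊆ 1--10 [E]
  m24 ⊆ --0-0,-1--0,1-0--
  m25 ⊆ 1-0-- [E]
  m26 ⊆ --0-0,-1--0,-101-,1--10,1-0--
  m27 ⊆ -101-,1-0--
  m28 ⊆ -1--0 [E]
  m30 ⊆ -1--0,1--10
E = {--0-0, -0-01, -1--0, 1--10, 1-0--}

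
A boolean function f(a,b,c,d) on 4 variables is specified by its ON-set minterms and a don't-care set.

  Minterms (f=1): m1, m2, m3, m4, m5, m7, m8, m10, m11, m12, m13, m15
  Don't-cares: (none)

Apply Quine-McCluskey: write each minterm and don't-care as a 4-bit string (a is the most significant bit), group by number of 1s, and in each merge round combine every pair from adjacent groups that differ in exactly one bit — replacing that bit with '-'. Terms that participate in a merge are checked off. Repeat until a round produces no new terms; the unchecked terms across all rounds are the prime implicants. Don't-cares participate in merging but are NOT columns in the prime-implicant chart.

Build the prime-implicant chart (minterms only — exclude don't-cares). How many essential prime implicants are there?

Round 0: 0001✓ 0010✓ 0011✓ 0100✓ 0101✓ 0111✓ 1000✓ 1010✓ 1011✓ 1100✓ 1101✓ 1111✓
Round 1: -010✓ -011✓ -100✓ -101✓ -111✓ 0-01✓ 0-11✓ 00-1✓ 001-✓ 01-1✓ 010-✓ 1-00 1-11✓ 10-0 101-✓ 11-1✓ 110-✓
Round 2: --11 -01- -1-1 -10- 0--1
PIs = {--11, -01-, -1-1, -10-, 0--1, 1-00, 10-0}
Coverage chart:
  m1: 0--1 ←essential
  m2: -01- ←essential
  m3: --11,-01-,0--1
  m4: -10- ←essential
  m5: -1-1,-10-,0--1
  m7: --11,-1-1,0--1
  m8: 1-00,10-0
  m10: -01-,10-0
  m11: --11,-01-
  m12: -10-,1-00
  m13: -1-1,-10-
  m15: --11,-1-1
Essential: -01-, -10-, 0--1

3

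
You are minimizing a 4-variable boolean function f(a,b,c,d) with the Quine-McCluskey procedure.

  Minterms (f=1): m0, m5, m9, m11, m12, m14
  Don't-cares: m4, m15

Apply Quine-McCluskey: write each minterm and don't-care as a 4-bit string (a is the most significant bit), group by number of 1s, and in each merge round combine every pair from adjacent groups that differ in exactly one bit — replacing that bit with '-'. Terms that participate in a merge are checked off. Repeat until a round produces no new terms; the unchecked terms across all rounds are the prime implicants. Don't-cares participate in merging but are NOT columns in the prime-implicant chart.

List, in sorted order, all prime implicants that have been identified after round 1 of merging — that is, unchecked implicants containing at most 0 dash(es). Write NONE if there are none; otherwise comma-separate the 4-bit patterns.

Round 0: 0000✓ 0100✓ 0101✓ 1001✓ 1011✓ 1100✓ 1110✓ 1111✓
Round 1: -100 0-00 010- 1-11 10-1 11-0 111-
PIs = {-100, 0-00, 010-, 1-11, 10-1, 11-0, 111-}

NONE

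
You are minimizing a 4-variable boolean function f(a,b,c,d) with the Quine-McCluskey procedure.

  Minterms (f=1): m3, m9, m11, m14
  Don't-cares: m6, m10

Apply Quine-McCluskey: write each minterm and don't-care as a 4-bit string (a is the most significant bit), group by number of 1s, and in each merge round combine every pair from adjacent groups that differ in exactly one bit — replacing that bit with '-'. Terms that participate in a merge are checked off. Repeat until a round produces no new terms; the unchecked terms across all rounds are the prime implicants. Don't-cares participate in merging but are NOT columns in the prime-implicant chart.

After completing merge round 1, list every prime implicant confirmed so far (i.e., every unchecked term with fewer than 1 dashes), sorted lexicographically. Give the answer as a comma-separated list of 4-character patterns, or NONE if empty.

Round 0: 0011✓ 0110✓ 1001✓ 1010✓ 1011✓ 1110✓
Round 1: -011 -110 1-10 10-1 101-
PIs = {-011, -110, 1-10, 10-1, 101-}

NONE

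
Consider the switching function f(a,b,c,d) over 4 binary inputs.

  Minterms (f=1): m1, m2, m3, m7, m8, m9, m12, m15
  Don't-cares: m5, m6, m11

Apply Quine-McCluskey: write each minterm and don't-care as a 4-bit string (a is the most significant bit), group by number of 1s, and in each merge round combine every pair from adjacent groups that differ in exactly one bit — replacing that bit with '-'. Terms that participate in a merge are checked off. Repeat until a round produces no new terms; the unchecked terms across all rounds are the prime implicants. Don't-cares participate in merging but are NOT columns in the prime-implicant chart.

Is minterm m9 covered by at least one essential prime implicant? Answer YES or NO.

size-2^0 implicants → 0001(✓)  0010(✓)  0011(✓)  0101(✓)  0110(✓)  0111(✓)  1000(✓)  1001(✓)  1011(✓)  1100(✓)  1111(✓)
size-2^1 implicants → -001(✓)  -011(✓)  -111(✓)  0-01(✓)  0-10(✓)  0-11(✓)  00-1(✓)  001-(✓)  01-1(✓)  011-(✓)  1-00  1-11(✓)  10-1(✓)  100-
size-2^2 implicants → --11  -0-1  0--1  0-1-
Unchecked terms (primes): --11, -0-1, 0--1, 0-1-, 1-00, 100-
Minterm coverage:
  m1 ⊆ -0-1,0--1
  m2 ⊆ 0-1- [E]
  m3 ⊆ --11,-0-1,0--1,0-1-
  m7 ⊆ --11,0--1,0-1-
  m8 ⊆ 1-00,100-
  m9 ⊆ -0-1,100-
  m12 ⊆ 1-00 [E]
  m15 ⊆ --11 [E]
E = {--11, 0-1-, 1-00}

NO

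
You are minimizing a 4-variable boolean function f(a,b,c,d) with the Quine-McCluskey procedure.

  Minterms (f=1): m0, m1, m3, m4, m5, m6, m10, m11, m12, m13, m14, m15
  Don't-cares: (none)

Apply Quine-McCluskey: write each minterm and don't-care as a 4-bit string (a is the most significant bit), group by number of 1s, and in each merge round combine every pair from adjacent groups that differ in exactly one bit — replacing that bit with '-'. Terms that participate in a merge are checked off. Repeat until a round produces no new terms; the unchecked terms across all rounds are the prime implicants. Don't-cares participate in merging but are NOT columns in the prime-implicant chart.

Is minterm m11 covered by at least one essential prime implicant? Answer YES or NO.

YES

Round 0: 0000✓ 0001✓ 0011✓ 0100✓ 0101✓ 0110✓ 1010✓ 1011✓ 1100✓ 1101✓ 1110✓ 1111✓
Round 1: -011 -100✓ -101✓ -110✓ 0-00✓ 0-01✓ 00-1 000-✓ 01-0✓ 010-✓ 1-10✓ 1-11✓ 101-✓ 11-0✓ 11-1✓ 110-✓ 111-✓
Round 2: -1-0 -10- 0-0- 1-1- 11--
PIs = {-011, -1-0, -10-, 0-0-, 00-1, 1-1-, 11--}
Coverage chart:
  m0: 0-0- ←essential
  m1: 0-0-,00-1
  m3: -011,00-1
  m4: -1-0,-10-,0-0-
  m5: -10-,0-0-
  m6: -1-0 ←essential
  m10: 1-1- ←essential
  m11: -011,1-1-
  m12: -1-0,-10-,11--
  m13: -10-,11--
  m14: -1-0,1-1-,11--
  m15: 1-1-,11--
Essential: -1-0, 0-0-, 1-1-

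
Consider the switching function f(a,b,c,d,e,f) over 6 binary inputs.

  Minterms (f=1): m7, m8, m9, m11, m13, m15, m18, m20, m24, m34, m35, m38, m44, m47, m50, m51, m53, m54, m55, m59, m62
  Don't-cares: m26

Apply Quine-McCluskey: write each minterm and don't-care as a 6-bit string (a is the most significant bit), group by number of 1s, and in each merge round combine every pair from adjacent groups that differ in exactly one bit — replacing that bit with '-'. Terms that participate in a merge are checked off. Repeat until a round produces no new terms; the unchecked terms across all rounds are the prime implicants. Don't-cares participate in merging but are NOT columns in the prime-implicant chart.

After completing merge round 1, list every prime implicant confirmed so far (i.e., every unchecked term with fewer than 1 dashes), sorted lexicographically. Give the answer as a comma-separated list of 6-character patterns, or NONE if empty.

010100, 101100

Round 0: 000111✓ 001000✓ 001001✓ 001011✓ 001101✓ 001111✓ 010010✓ 010100 011000✓ 011010✓ 100010✓ 100011✓ 100110✓ 101100 101111✓ 110010✓ 110011✓ 110101✓ 110110✓ 110111✓ 111011✓ 111110✓
Round 1: -01111 -10010 0-1000 00-111 001-01✓ 001-11✓ 0010-1✓ 00100- 0011-1✓ 01-010 0110-0 1-0010✓ 1-0011✓ 1-0110✓ 100-10✓ 10001-✓ 11-011 11-110 110-10✓ 110-11✓ 11001-✓ 1101-1 11011-✓
Round 2: 001--1 1-0-10 1-001- 110-1-
PIs = {-01111, -10010, 0-1000, 00-111, 001--1, 00100-, 01-010, 010100, 0110-0, 1-0-10, 1-001-, 101100, 11-011, 11-110, 110-1-, 1101-1}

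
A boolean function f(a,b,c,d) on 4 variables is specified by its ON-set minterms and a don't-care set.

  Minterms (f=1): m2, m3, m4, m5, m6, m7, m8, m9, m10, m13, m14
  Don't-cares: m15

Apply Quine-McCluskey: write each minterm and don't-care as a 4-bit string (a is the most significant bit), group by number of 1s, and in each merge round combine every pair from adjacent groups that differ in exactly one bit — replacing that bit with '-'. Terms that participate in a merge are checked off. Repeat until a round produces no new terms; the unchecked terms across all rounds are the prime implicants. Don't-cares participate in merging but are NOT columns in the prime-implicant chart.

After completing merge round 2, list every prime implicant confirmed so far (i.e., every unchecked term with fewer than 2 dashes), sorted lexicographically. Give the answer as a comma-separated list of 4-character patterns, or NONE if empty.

Round 0: 0010✓ 0011✓ 0100✓ 0101✓ 0110✓ 0111✓ 1000✓ 1001✓ 1010✓ 1101✓ 1110✓ 1111✓
Round 1: -010✓ -101✓ -110✓ -111✓ 0-10✓ 0-11✓ 001-✓ 01-0✓ 01-1✓ 010-✓ 011-✓ 1-01 1-10✓ 10-0 100- 11-1✓ 111-✓
Round 2: --10 -1-1 -11- 0-1- 01--
PIs = {--10, -1-1, -11-, 0-1-, 01--, 1-01, 10-0, 100-}

1-01, 10-0, 100-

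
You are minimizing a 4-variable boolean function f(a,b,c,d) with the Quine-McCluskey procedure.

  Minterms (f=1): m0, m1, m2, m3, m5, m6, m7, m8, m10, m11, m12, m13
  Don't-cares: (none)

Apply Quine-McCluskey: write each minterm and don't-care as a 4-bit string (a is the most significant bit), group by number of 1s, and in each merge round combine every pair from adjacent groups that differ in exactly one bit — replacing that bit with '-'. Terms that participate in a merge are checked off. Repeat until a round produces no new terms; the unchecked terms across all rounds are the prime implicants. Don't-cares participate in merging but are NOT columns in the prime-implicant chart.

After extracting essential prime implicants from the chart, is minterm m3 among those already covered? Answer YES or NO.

[col 0] 0000*, 0001*, 0010*, 0011*, 0101*, 0110*, 0111*, 1000*, 1010*, 1011*, 1100*, 1101*
[col 1] -000*, -010*, -011*, -101, 0-01*, 0-10*, 0-11*, 00-0*, 00-1*, 000-*, 001-*, 01-1*, 011-*, 1-00, 10-0*, 101-*, 110-
[col 2] -0-0, -01-, 0--1, 0-1-, 00--
Prime implicants: -0-0, -01-, -101, 0--1, 0-1-, 00--, 1-00, 110-
PI chart (minterm → PIs covering it):
  0 | -0-0,00--
  1 | 0--1,00--
  2 | -0-0,-01-,0-1-,00--
  3 | -01-,0--1,0-1-,00--
  5 | -101,0--1
  6 | 0-1-  (sole → essential)
  7 | 0--1,0-1-
  8 | -0-0,1-00
  10 | -0-0,-01-
  11 | -01-  (sole → essential)
  12 | 1-00,110-
  13 | -101,110-
Essential prime implicants: -01-, 0-1-

YES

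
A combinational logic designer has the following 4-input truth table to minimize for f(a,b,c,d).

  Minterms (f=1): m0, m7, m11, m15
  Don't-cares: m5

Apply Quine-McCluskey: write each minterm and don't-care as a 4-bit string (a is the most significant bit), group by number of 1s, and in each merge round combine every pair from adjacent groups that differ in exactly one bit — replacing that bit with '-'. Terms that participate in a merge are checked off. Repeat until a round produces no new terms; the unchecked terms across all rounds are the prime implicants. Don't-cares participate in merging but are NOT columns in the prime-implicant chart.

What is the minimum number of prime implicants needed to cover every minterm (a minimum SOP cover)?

Round 0: 0000 0101✓ 0111✓ 1011✓ 1111✓
Round 1: -111 01-1 1-11
PIs = {-111, 0000, 01-1, 1-11}
Coverage chart:
  m0: 0000 ←essential
  m7: -111,01-1
  m11: 1-11 ←essential
  m15: -111,1-11
Essential: 0000, 1-11
Petrick residual → -111
Min cover (3 terms): bcd + a'b'c'd' + acd

3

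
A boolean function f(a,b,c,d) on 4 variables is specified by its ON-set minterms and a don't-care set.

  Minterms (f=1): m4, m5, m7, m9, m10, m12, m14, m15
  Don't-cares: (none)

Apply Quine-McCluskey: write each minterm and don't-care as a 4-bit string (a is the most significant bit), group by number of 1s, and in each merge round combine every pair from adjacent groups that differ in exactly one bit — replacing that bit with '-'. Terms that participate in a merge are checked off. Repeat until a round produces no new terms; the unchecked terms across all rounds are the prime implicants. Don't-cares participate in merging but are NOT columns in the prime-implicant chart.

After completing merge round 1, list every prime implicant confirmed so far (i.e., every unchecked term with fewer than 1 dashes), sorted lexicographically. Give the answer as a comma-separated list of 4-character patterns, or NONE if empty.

1001

size-2^0 implicants → 0100(✓)  0101(✓)  0111(✓)  1001  1010(✓)  1100(✓)  1110(✓)  1111(✓)
size-2^1 implicants → -100  -111  01-1  010-  1-10  11-0  111-
Unchecked terms (primes): -100, -111, 01-1, 010-, 1-10, 1001, 11-0, 111-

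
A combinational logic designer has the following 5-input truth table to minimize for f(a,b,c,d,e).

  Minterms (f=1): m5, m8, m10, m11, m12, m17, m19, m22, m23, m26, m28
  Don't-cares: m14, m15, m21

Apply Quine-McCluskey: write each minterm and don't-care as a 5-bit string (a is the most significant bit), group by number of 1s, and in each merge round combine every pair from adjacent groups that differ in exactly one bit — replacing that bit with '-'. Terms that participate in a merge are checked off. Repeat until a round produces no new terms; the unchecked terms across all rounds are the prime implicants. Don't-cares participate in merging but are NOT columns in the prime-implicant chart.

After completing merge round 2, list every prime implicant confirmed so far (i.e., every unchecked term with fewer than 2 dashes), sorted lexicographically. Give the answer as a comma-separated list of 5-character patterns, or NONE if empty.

-0101, -1010, -1100, 1011-

Round 0: 00101✓ 01000✓ 01010✓ 01011✓ 01100✓ 01110✓ 01111✓ 10001✓ 10011✓ 10101✓ 10110✓ 10111✓ 11010✓ 11100✓
Round 1: -0101 -1010 -1100 01-00✓ 01-10✓ 01-11✓ 010-0✓ 0101-✓ 011-0✓ 0111-✓ 10-01✓ 10-11✓ 100-1✓ 101-1✓ 1011-
Round 2: 01--0 01-1- 10--1
PIs = {-0101, -1010, -1100, 01--0, 01-1-, 10--1, 1011-}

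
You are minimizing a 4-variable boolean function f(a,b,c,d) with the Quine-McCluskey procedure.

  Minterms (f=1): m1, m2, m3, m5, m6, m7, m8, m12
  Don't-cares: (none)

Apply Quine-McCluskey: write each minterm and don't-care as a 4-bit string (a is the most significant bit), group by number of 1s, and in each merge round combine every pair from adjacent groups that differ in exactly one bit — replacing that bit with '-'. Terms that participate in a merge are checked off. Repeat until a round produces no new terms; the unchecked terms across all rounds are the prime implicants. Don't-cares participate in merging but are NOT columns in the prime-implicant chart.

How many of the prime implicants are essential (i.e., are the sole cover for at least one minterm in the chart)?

3

Round 0: 0001✓ 0010✓ 0011✓ 0101✓ 0110✓ 0111✓ 1000✓ 1100✓
Round 1: 0-01✓ 0-10✓ 0-11✓ 00-1✓ 001-✓ 01-1✓ 011-✓ 1-00
Round 2: 0--1 0-1-
PIs = {0--1, 0-1-, 1-00}
Coverage chart:
  m1: 0--1 ←essential
  m2: 0-1- ←essential
  m3: 0--1,0-1-
  m5: 0--1 ←essential
  m6: 0-1- ←essential
  m7: 0--1,0-1-
  m8: 1-00 ←essential
  m12: 1-00 ←essential
Essential: 0--1, 0-1-, 1-00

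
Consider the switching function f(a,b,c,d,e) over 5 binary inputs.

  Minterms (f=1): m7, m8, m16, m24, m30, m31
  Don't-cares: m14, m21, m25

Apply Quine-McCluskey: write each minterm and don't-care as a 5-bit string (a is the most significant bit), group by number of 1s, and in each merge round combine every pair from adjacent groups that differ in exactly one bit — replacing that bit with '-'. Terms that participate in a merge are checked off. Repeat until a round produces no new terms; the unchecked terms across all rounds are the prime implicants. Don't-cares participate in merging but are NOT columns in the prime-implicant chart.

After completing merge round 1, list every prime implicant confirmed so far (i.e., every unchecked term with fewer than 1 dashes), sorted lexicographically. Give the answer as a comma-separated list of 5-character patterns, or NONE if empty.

[col 0] 00111, 01000*, 01110*, 10000*, 10101, 11000*, 11001*, 11110*, 11111*
[col 1] -1000, -1110, 1-000, 1100-, 1111-
Prime implicants: -1000, -1110, 00111, 1-000, 10101, 1100-, 1111-

00111, 10101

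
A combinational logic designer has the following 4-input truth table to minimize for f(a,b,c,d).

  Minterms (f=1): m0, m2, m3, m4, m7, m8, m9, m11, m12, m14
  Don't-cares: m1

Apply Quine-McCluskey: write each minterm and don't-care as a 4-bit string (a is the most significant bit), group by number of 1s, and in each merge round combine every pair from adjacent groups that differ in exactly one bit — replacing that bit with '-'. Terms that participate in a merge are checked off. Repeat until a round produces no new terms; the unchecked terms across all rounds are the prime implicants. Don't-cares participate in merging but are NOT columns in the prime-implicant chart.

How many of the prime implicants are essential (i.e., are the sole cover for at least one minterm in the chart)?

Round 0: 0000✓ 0001✓ 0010✓ 0011✓ 0100✓ 0111✓ 1000✓ 1001✓ 1011✓ 1100✓ 1110✓
Round 1: -000✓ -001✓ -011✓ -100✓ 0-00✓ 0-11 00-0✓ 00-1✓ 000-✓ 001-✓ 1-00✓ 10-1✓ 100-✓ 11-0
Round 2: --00 -0-1 -00- 00--
PIs = {--00, -0-1, -00-, 0-11, 00--, 11-0}
Coverage chart:
  m0: --00,-00-,00--
  m2: 00-- ←essential
  m3: -0-1,0-11,00--
  m4: --00 ←essential
  m7: 0-11 ←essential
  m8: --00,-00-
  m9: -0-1,-00-
  m11: -0-1 ←essential
  m12: --00,11-0
  m14: 11-0 ←essential
Essential: --00, -0-1, 0-11, 00--, 11-0

5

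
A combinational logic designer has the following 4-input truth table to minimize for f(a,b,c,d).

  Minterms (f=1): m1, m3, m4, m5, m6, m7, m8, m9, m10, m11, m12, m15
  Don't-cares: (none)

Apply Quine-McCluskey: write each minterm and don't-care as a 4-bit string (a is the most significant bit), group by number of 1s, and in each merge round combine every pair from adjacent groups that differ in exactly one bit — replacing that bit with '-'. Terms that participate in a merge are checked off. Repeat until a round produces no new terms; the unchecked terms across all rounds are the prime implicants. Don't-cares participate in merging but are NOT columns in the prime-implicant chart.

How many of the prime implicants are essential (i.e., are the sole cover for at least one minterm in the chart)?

3

Round 0: 0001✓ 0011✓ 0100✓ 0101✓ 0110✓ 0111✓ 1000✓ 1001✓ 1010✓ 1011✓ 1100✓ 1111✓
Round 1: -001✓ -011✓ -100 -111✓ 0-01✓ 0-11✓ 00-1✓ 01-0✓ 01-1✓ 010-✓ 011-✓ 1-00 1-11✓ 10-0✓ 10-1✓ 100-✓ 101-✓
Round 2: --11 -0-1 0--1 01-- 10--
PIs = {--11, -0-1, -100, 0--1, 01--, 1-00, 10--}
Coverage chart:
  m1: -0-1,0--1
  m3: --11,-0-1,0--1
  m4: -100,01--
  m5: 0--1,01--
  m6: 01-- ←essential
  m7: --11,0--1,01--
  m8: 1-00,10--
  m9: -0-1,10--
  m10: 10-- ←essential
  m11: --11,-0-1,10--
  m12: -100,1-00
  m15: --11 ←essential
Essential: --11, 01--, 10--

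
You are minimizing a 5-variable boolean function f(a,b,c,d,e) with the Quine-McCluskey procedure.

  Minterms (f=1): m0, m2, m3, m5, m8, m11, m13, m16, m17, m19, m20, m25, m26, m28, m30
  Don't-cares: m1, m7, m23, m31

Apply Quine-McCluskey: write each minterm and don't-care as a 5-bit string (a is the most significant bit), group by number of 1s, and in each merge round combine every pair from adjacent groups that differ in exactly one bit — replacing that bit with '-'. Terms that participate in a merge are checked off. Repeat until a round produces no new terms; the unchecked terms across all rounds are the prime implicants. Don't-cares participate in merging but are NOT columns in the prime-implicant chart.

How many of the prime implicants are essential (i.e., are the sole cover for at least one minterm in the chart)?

[col 0] 00000*, 00001*, 00010*, 00011*, 00101*, 00111*, 01000*, 01011*, 01101*, 10000*, 10001*, 10011*, 10100*, 10111*, 11001*, 11010*, 11100*, 11110*, 11111*
[col 1] -0000*, -0001*, -0011*, -0111*, 0-000, 0-011, 0-101, 00-01*, 00-11*, 000-0*, 000-1*, 0000-*, 0001-*, 001-1*, 1-001, 1-100, 1-111, 10-00, 10-11*, 100-1*, 1000-*, 11-10, 111-0, 1111-
[col 2] -0-11, -00-1, -000-, 00--1, 000--
Prime implicants: -0-11, -00-1, -000-, 0-000, 0-011, 0-101, 00--1, 000--, 1-001, 1-100, 1-111, 10-00, 11-10, 111-0, 1111-
PI chart (minterm → PIs covering it):
  0 | -000-,0-000,000--
  2 | 000--  (sole → essential)
  3 | -0-11,-00-1,0-011,00--1,000--
  5 | 0-101,00--1
  8 | 0-000  (sole → essential)
  11 | 0-011  (sole → essential)
  13 | 0-101  (sole → essential)
  16 | -000-,10-00
  17 | -00-1,-000-,1-001
  19 | -0-11,-00-1
  20 | 1-100,10-00
  25 | 1-001  (sole → essential)
  26 | 11-10  (sole → essential)
  28 | 1-100,111-0
  30 | 11-10,111-0,1111-
Essential prime implicants: 0-000, 0-011, 0-101, 000--, 1-001, 11-10

6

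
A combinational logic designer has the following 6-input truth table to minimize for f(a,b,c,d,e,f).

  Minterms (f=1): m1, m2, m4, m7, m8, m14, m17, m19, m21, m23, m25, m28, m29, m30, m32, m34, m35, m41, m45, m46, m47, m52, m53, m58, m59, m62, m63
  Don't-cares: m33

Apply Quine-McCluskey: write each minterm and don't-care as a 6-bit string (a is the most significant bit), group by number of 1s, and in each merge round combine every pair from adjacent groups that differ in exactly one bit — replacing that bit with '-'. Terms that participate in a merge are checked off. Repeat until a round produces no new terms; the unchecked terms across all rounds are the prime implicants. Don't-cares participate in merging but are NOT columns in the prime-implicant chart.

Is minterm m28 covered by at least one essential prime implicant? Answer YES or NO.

NO

[col 0] 000001*, 000010*, 000100, 000111*, 001000, 001110*, 010001*, 010011*, 010101*, 010111*, 011001*, 011100*, 011101*, 011110*, 100000*, 100001*, 100010*, 100011*, 101001*, 101101*, 101110*, 101111*, 110100*, 110101*, 111010*, 111011*, 111110*, 111111*
[col 1] -00001, -00010, -01110*, -10101, -11110*, 0-0001, 0-0111, 0-1110*, 01-001*, 01-101*, 010-01*, 010-11*, 0100-1*, 0101-1*, 011-01*, 0111-0, 01110-, 1-1110*, 1-1111*, 10-001, 1000-0*, 1000-1*, 10000-*, 10001-*, 101-01, 1011-1, 10111-*, 11010-, 111-10*, 111-11*, 11101-*, 11111-*
[col 2] --1110, 01--01, 010--1, 1-111-, 1000--, 111-1-
Prime implicants: --1110, -00001, -00010, -10101, 0-0001, 0-0111, 000100, 001000, 01--01, 010--1, 0111-0, 01110-, 1-111-, 10-001, 1000--, 101-01, 1011-1, 11010-, 111-1-
PI chart (minterm → PIs covering it):
  1 | -00001,0-0001
  2 | -00010  (sole → essential)
  4 | 000100  (sole → essential)
  7 | 0-0111  (sole → essential)
  8 | 001000  (sole → essential)
  14 | --1110  (sole → essential)
  17 | 0-0001,01--01,010--1
  19 | 010--1  (sole → essential)
  21 | -10101,01--01,010--1
  23 | 0-0111,010--1
  25 | 01--01  (sole → essential)
  28 | 0111-0,01110-
  29 | 01--01,01110-
  30 | --1110,0111-0
  32 | 1000--  (sole → essential)
  34 | -00010,1000--
  35 | 1000--  (sole → essential)
  41 | 10-001,101-01
  45 | 101-01,1011-1
  46 | --1110,1-111-
  47 | 1-111-,1011-1
  52 | 11010-  (sole → essential)
  53 | -10101,11010-
  58 | 111-1-  (sole → essential)
  59 | 111-1-  (sole → essential)
  62 | --1110,1-111-,111-1-
  63 | 1-111-,111-1-
Essential prime implicants: --1110, -00010, 0-0111, 000100, 001000, 01--01, 010--1, 1000--, 11010-, 111-1-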